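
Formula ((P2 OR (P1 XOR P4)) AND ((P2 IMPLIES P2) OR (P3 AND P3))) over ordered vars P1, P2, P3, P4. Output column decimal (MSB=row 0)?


Formula: ((P2 OR (P1 XOR P4)) AND ((P2 IMPLIES P2) OR (P3 AND P3))) over P1, P2, P3, P4 (16 rows)
Evaluate each row (bits = P1,P2,P3,P4, MSB first):
  row 0 [0000]: ((0 OR (0 XOR 0)) AND ((0 IMPLIES 0) OR (0 AND 0))) -> 0
  row 1 [0001]: ((0 OR (0 XOR 1)) AND ((0 IMPLIES 0) OR (0 AND 0))) -> 1
  row 2 [0010]: ((0 OR (0 XOR 0)) AND ((0 IMPLIES 0) OR (1 AND 1))) -> 0
  row 3 [0011]: ((0 OR (0 XOR 1)) AND ((0 IMPLIES 0) OR (1 AND 1))) -> 1
  row 4 [0100]: ((1 OR (0 XOR 0)) AND ((1 IMPLIES 1) OR (0 AND 0))) -> 1
  row 5 [0101]: ((1 OR (0 XOR 1)) AND ((1 IMPLIES 1) OR (0 AND 0))) -> 1
  row 6 [0110]: ((1 OR (0 XOR 0)) AND ((1 IMPLIES 1) OR (1 AND 1))) -> 1
  row 7 [0111]: ((1 OR (0 XOR 1)) AND ((1 IMPLIES 1) OR (1 AND 1))) -> 1
  row 8 [1000]: ((0 OR (1 XOR 0)) AND ((0 IMPLIES 0) OR (0 AND 0))) -> 1
  row 9 [1001]: ((0 OR (1 XOR 1)) AND ((0 IMPLIES 0) OR (0 AND 0))) -> 0
  row 10 [1010]: ((0 OR (1 XOR 0)) AND ((0 IMPLIES 0) OR (1 AND 1))) -> 1
  row 11 [1011]: ((0 OR (1 XOR 1)) AND ((0 IMPLIES 0) OR (1 AND 1))) -> 0
  row 12 [1100]: ((1 OR (1 XOR 0)) AND ((1 IMPLIES 1) OR (0 AND 0))) -> 1
  row 13 [1101]: ((1 OR (1 XOR 1)) AND ((1 IMPLIES 1) OR (0 AND 0))) -> 1
  row 14 [1110]: ((1 OR (1 XOR 0)) AND ((1 IMPLIES 1) OR (1 AND 1))) -> 1
  row 15 [1111]: ((1 OR (1 XOR 1)) AND ((1 IMPLIES 1) OR (1 AND 1))) -> 1
Full result column, 4 rows per line (P1,P2 fixed per line; P3,P4 runs 00..11 left to right):
  rows 0-3 [P1,P2=00]: 0101  = hex 5
  rows 4-7 [P1,P2=01]: 1111  = hex F
  rows 8-11 [P1,P2=10]: 1010  = hex A
  rows 12-15 [P1,P2=11]: 1111  = hex F
Output column (row 0 .. row 15) = 0101111110101111
Output column grouped in 4s = 0101 1111 1010 1111 = 0x5FAF
Convert to decimal digit by digit (value = value*16 + digit):
  5 -> 5
  5*16 + 15 (F) = 95
  95*16 + 10 (A) = 1530
  1530*16 + 15 (F) = 24495
Decimal = 24495

24495


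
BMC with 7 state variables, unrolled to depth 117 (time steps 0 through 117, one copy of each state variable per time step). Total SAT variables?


BMC unrolls to depth k, creating one copy of each state var for steps 0..k.
Step count = 117 + 1 = 118 (steps 0 through 117)
Vars per step = 7
Total = 7 * 118 = 826

826


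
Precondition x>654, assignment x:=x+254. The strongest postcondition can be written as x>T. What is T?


Formula: sp(P, x:=E) = exists old_x. (x = E[old_x/x]) AND P[old_x/x] (old_x is the value of x before the assignment; eliminate old_x by solving x = E[old_x/x] for old_x)
Step 1: Precondition P: x>654, i.e. old_x > 654
Step 2: Assignment gives x = old_x + 254, so old_x = x - 254
Step 3: Substitute into P: x - 254 > 654
Step 4: Simplify: x > 654+254 = 908

908


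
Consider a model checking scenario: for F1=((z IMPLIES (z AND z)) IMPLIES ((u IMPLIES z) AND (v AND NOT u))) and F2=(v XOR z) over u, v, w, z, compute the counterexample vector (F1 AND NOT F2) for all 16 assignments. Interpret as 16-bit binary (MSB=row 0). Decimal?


F1 = ((z IMPLIES (z AND z)) IMPLIES ((u IMPLIES z) AND (v AND NOT u)))
F2 = (v XOR z)
Counterexample to F1=>F2 is where F1=1 and F2=0.
Evaluate each row (bits = u,v,w,z, MSB first):
  row 0 [0000]: F1=0 F2=0 -> F1&~F2 -> 0
  row 1 [0001]: F1=0 F2=1 -> F1&~F2 -> 0
  row 2 [0010]: F1=0 F2=0 -> F1&~F2 -> 0
  row 3 [0011]: F1=0 F2=1 -> F1&~F2 -> 0
  row 4 [0100]: F1=1 F2=1 -> F1&~F2 -> 0
  row 5 [0101]: F1=1 F2=0 -> F1&~F2 -> 1
  row 6 [0110]: F1=1 F2=1 -> F1&~F2 -> 0
  row 7 [0111]: F1=1 F2=0 -> F1&~F2 -> 1
  row 8 [1000]: F1=0 F2=0 -> F1&~F2 -> 0
  row 9 [1001]: F1=0 F2=1 -> F1&~F2 -> 0
  row 10 [1010]: F1=0 F2=0 -> F1&~F2 -> 0
  row 11 [1011]: F1=0 F2=1 -> F1&~F2 -> 0
  row 12 [1100]: F1=0 F2=1 -> F1&~F2 -> 0
  row 13 [1101]: F1=0 F2=0 -> F1&~F2 -> 0
  row 14 [1110]: F1=0 F2=1 -> F1&~F2 -> 0
  row 15 [1111]: F1=0 F2=0 -> F1&~F2 -> 0
Full result column, 4 rows per line (u,v fixed per line; w,z runs 00..11 left to right):
  rows 0-3 [u,v=00]: 0000  = hex 0
  rows 4-7 [u,v=01]: 0101  = hex 5
  rows 8-11 [u,v=10]: 0000  = hex 0
  rows 12-15 [u,v=11]: 0000  = hex 0
Counterexample vector (row 0 .. row 15) = 0000010100000000
Output column grouped in 4s = 0000 0101 0000 0000 = 0x0500
Convert to decimal digit by digit (value = value*16 + digit):
  0 -> 0
  0*16 + 5 = 5
  5*16 + 0 = 80
  80*16 + 0 = 1280
Decimal = 1280

1280


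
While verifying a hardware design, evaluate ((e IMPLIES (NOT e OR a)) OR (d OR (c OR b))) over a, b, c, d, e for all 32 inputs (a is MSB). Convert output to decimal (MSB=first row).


Formula: ((e IMPLIES (NOT e OR a)) OR (d OR (c OR b))) over a, b, c, d, e (32 rows)
Evaluate each row (bits = a,b,c,d,e, MSB first):
  row 0 [00000]: ((0 IMPLIES (NOT 0 OR 0)) OR (0 OR (0 OR 0))) -> 1
  row 1 [00001]: ((1 IMPLIES (NOT 1 OR 0)) OR (0 OR (0 OR 0))) -> 0
  row 2 [00010]: ((0 IMPLIES (NOT 0 OR 0)) OR (1 OR (0 OR 0))) -> 1
  row 3 [00011]: ((1 IMPLIES (NOT 1 OR 0)) OR (1 OR (0 OR 0))) -> 1
  row 4 [00100]: ((0 IMPLIES (NOT 0 OR 0)) OR (0 OR (1 OR 0))) -> 1
  row 5 [00101]: ((1 IMPLIES (NOT 1 OR 0)) OR (0 OR (1 OR 0))) -> 1
  row 6 [00110]: ((0 IMPLIES (NOT 0 OR 0)) OR (1 OR (1 OR 0))) -> 1
  row 7 [00111]: ((1 IMPLIES (NOT 1 OR 0)) OR (1 OR (1 OR 0))) -> 1
  row 8 [01000]: ((0 IMPLIES (NOT 0 OR 0)) OR (0 OR (0 OR 1))) -> 1
  row 9 [01001]: ((1 IMPLIES (NOT 1 OR 0)) OR (0 OR (0 OR 1))) -> 1
  row 10 [01010]: ((0 IMPLIES (NOT 0 OR 0)) OR (1 OR (0 OR 1))) -> 1
  row 11 [01011]: ((1 IMPLIES (NOT 1 OR 0)) OR (1 OR (0 OR 1))) -> 1
  row 12 [01100]: ((0 IMPLIES (NOT 0 OR 0)) OR (0 OR (1 OR 1))) -> 1
  row 13 [01101]: ((1 IMPLIES (NOT 1 OR 0)) OR (0 OR (1 OR 1))) -> 1
  row 14 [01110]: ((0 IMPLIES (NOT 0 OR 0)) OR (1 OR (1 OR 1))) -> 1
  row 15 [01111]: ((1 IMPLIES (NOT 1 OR 0)) OR (1 OR (1 OR 1))) -> 1
  row 16 [10000]: ((0 IMPLIES (NOT 0 OR 1)) OR (0 OR (0 OR 0))) -> 1
  row 17 [10001]: ((1 IMPLIES (NOT 1 OR 1)) OR (0 OR (0 OR 0))) -> 1
  row 18 [10010]: ((0 IMPLIES (NOT 0 OR 1)) OR (1 OR (0 OR 0))) -> 1
  row 19 [10011]: ((1 IMPLIES (NOT 1 OR 1)) OR (1 OR (0 OR 0))) -> 1
  row 20 [10100]: ((0 IMPLIES (NOT 0 OR 1)) OR (0 OR (1 OR 0))) -> 1
  row 21 [10101]: ((1 IMPLIES (NOT 1 OR 1)) OR (0 OR (1 OR 0))) -> 1
  row 22 [10110]: ((0 IMPLIES (NOT 0 OR 1)) OR (1 OR (1 OR 0))) -> 1
  row 23 [10111]: ((1 IMPLIES (NOT 1 OR 1)) OR (1 OR (1 OR 0))) -> 1
  row 24 [11000]: ((0 IMPLIES (NOT 0 OR 1)) OR (0 OR (0 OR 1))) -> 1
  row 25 [11001]: ((1 IMPLIES (NOT 1 OR 1)) OR (0 OR (0 OR 1))) -> 1
  row 26 [11010]: ((0 IMPLIES (NOT 0 OR 1)) OR (1 OR (0 OR 1))) -> 1
  row 27 [11011]: ((1 IMPLIES (NOT 1 OR 1)) OR (1 OR (0 OR 1))) -> 1
  row 28 [11100]: ((0 IMPLIES (NOT 0 OR 1)) OR (0 OR (1 OR 1))) -> 1
  row 29 [11101]: ((1 IMPLIES (NOT 1 OR 1)) OR (0 OR (1 OR 1))) -> 1
  row 30 [11110]: ((0 IMPLIES (NOT 0 OR 1)) OR (1 OR (1 OR 1))) -> 1
  row 31 [11111]: ((1 IMPLIES (NOT 1 OR 1)) OR (1 OR (1 OR 1))) -> 1
Full result column, 4 rows per line (a,b,c fixed per line; d,e runs 00..11 left to right):
  rows 0-3 [a,b,c=000]: 1011  = hex B
  rows 4-7 [a,b,c=001]: 1111  = hex F
  rows 8-11 [a,b,c=010]: 1111  = hex F
  rows 12-15 [a,b,c=011]: 1111  = hex F
  rows 16-19 [a,b,c=100]: 1111  = hex F
  rows 20-23 [a,b,c=101]: 1111  = hex F
  rows 24-27 [a,b,c=110]: 1111  = hex F
  rows 28-31 [a,b,c=111]: 1111  = hex F
Output column (row 0 .. row 31) = 10111111111111111111111111111111
Output column grouped in 4s = 1011 1111 1111 1111 1111 1111 1111 1111 = 0xBFFFFFFF
Convert to decimal digit by digit (value = value*16 + digit):
  B -> 11
  11*16 + 15 (F) = 191
  191*16 + 15 (F) = 3071
  3071*16 + 15 (F) = 49151
  49151*16 + 15 (F) = 786431
  786431*16 + 15 (F) = 12582911
  12582911*16 + 15 (F) = 201326591
  201326591*16 + 15 (F) = 3221225471
Decimal = 3221225471

3221225471


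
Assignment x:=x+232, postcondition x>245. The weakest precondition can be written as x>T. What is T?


Formula: wp(x:=E, P) = P[E/x] (substitute E for x in postcondition)
Step 1: Postcondition: x>245
Step 2: Substitute x+232 for x: x+232>245
Step 3: Solve for x: x > 245-232 = 13

13


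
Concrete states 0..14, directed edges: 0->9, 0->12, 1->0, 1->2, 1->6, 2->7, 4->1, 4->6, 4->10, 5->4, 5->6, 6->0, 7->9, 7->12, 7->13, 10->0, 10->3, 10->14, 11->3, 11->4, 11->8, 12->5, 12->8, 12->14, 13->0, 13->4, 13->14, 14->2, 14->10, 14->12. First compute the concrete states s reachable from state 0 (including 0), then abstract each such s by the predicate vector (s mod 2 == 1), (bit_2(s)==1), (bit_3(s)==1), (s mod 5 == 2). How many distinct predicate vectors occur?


BFS from 0:
Concrete reachable: {0, 1, 2, 3, 4, 5, 6, 7, 8, 9, 10, 12, 13, 14}
Abstract via predicates (s mod 2 == 1), (bit_2(s)==1), (bit_3(s)==1), (s mod 5 == 2):
  (0,0,0,0) <- {0}
  (0,0,0,1) <- {2}
  (0,0,1,0) <- {8, 10}
  (0,1,0,0) <- {4, 6}
  (0,1,1,0) <- {14}
  (0,1,1,1) <- {12}
  (1,0,0,0) <- {1, 3}
  (1,0,1,0) <- {9}
  (1,1,0,0) <- {5}
  (1,1,0,1) <- {7}
  (1,1,1,0) <- {13}
Distinct abstract states = 11

11


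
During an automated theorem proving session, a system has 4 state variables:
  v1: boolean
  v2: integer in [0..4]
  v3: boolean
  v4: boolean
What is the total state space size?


State space = product of domain sizes of all variables.
Domain sizes:
  v1 (boolean): 2
  v2 (integer in [0..4]): 5
  v3 (boolean): 2
  v4 (boolean): 2
Product = 2 * 5 * 2 * 2 = 40

40


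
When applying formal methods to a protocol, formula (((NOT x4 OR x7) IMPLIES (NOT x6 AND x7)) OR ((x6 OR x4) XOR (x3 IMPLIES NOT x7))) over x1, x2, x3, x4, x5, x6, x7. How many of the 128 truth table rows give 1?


Formula: (((NOT x4 OR x7) IMPLIES (NOT x6 AND x7)) OR ((x6 OR x4) XOR (x3 IMPLIES NOT x7))) over 7 vars (128 rows)
Evaluate each row (x1, x2, x3, x4, x5, x6, x7 as bits, MSB first):
  row 0 [0000000]: (((NOT 0 OR 0) IMPLIES (NOT 0 AND 0)) OR ((0 OR 0) XOR (0 IMPLIES NOT 0))) -> 1
  row 1 [0000001]: (((NOT 0 OR 1) IMPLIES (NOT 0 AND 1)) OR ((0 OR 0) XOR (0 IMPLIES NOT 1))) -> 1
  row 2 [0000010]: (((NOT 0 OR 0) IMPLIES (NOT 1 AND 0)) OR ((1 OR 0) XOR (0 IMPLIES NOT 0))) -> 0
  row 3 [0000011]: (((NOT 0 OR 1) IMPLIES (NOT 1 AND 1)) OR ((1 OR 0) XOR (0 IMPLIES NOT 1))) -> 0
  row 4 [0000100]: (((NOT 0 OR 0) IMPLIES (NOT 0 AND 0)) OR ((0 OR 0) XOR (0 IMPLIES NOT 0))) -> 1
  (every remaining row is evaluated the same way; all 128 results are listed next)
Full result column, 8 rows per line (x1,x2,x3,x4 fixed per line; x5,x6,x7 runs 000..111 left to right):
  rows 0-7 [x1,x2,x3,x4=0000]: 11001100  (ones: 4)
  rows 8-15 [x1,x2,x3,x4=0001]: 11101110  (ones: 6)
  rows 16-23 [x1,x2,x3,x4=0010]: 11011101  (ones: 6)
  rows 24-31 [x1,x2,x3,x4=0011]: 11111111  (ones: 8)
  rows 32-39 [x1,x2,x3,x4=0100]: 11001100  (ones: 4)
  rows 40-47 [x1,x2,x3,x4=0101]: 11101110  (ones: 6)
  rows 48-55 [x1,x2,x3,x4=0110]: 11011101  (ones: 6)
  rows 56-63 [x1,x2,x3,x4=0111]: 11111111  (ones: 8)
  rows 64-71 [x1,x2,x3,x4=1000]: 11001100  (ones: 4)
  rows 72-79 [x1,x2,x3,x4=1001]: 11101110  (ones: 6)
  rows 80-87 [x1,x2,x3,x4=1010]: 11011101  (ones: 6)
  rows 88-95 [x1,x2,x3,x4=1011]: 11111111  (ones: 8)
  rows 96-103 [x1,x2,x3,x4=1100]: 11001100  (ones: 4)
  rows 104-111 [x1,x2,x3,x4=1101]: 11101110  (ones: 6)
  rows 112-119 [x1,x2,x3,x4=1110]: 11011101  (ones: 6)
  rows 120-127 [x1,x2,x3,x4=1111]: 11111111  (ones: 8)
Count of 1-rows = 4+6+6+8+4+6+6+8+4+6+6+8+4+6+6+8 = 96

96


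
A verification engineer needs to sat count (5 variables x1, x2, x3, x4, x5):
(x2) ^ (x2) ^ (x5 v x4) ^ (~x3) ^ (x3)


CNF with 5 clauses over 5 vars (32 assignments).
An assignment satisfies CNF iff every clause has >=1 true literal.
Check each row (bits = x1,x2,x3,x4,x5; clause T/F shown):
  row 0 [00000]: clauses=FFFTF -> 0
  row 1 [00001]: clauses=FFTTF -> 0
  row 2 [00010]: clauses=FFTTF -> 0
  row 3 [00011]: clauses=FFTTF -> 0
  row 4 [00100]: clauses=FFFFT -> 0
  row 5 [00101]: clauses=FFTFT -> 0
  row 6 [00110]: clauses=FFTFT -> 0
  row 7 [00111]: clauses=FFTFT -> 0
  row 8 [01000]: clauses=TTFTF -> 0
  row 9 [01001]: clauses=TTTTF -> 0
  row 10 [01010]: clauses=TTTTF -> 0
  row 11 [01011]: clauses=TTTTF -> 0
  row 12 [01100]: clauses=TTFFT -> 0
  row 13 [01101]: clauses=TTTFT -> 0
  row 14 [01110]: clauses=TTTFT -> 0
  row 15 [01111]: clauses=TTTFT -> 0
  row 16 [10000]: clauses=FFFTF -> 0
  row 17 [10001]: clauses=FFTTF -> 0
  row 18 [10010]: clauses=FFTTF -> 0
  row 19 [10011]: clauses=FFTTF -> 0
  row 20 [10100]: clauses=FFFFT -> 0
  row 21 [10101]: clauses=FFTFT -> 0
  row 22 [10110]: clauses=FFTFT -> 0
  row 23 [10111]: clauses=FFTFT -> 0
  row 24 [11000]: clauses=TTFTF -> 0
  row 25 [11001]: clauses=TTTTF -> 0
  row 26 [11010]: clauses=TTTTF -> 0
  row 27 [11011]: clauses=TTTTF -> 0
  row 28 [11100]: clauses=TTFFT -> 0
  row 29 [11101]: clauses=TTTFT -> 0
  row 30 [11110]: clauses=TTTFT -> 0
  row 31 [11111]: clauses=TTTFT -> 0
Full result column, 8 rows per line (x1,x2 fixed per line; x3,x4,x5 runs 000..111 left to right):
  rows 0-7 [x1,x2=00]: 00000000  (ones: 0)
  rows 8-15 [x1,x2=01]: 00000000  (ones: 0)
  rows 16-23 [x1,x2=10]: 00000000  (ones: 0)
  rows 24-31 [x1,x2=11]: 00000000  (ones: 0)
Satisfying assignments = 0+0+0+0 = 0

0


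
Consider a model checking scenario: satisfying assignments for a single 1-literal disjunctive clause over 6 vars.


Step 1: Total=2^6=64
Step 2: Unsat when all 1 false: 2^5=32
Step 3: Sat=64-32=32

32


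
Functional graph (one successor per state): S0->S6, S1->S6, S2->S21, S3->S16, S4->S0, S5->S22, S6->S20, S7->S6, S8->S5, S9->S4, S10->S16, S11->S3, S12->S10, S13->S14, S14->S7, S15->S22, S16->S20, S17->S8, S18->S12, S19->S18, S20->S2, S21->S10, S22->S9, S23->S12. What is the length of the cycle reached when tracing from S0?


Trace from S0 until a state repeats:
  S0 -> S6 -> S20 -> S2 -> S21 -> S10 -> S16 -> S20
S20 first seen at step 2, revisited at step 7.
Cycle length = 7 - 2 = 5

5


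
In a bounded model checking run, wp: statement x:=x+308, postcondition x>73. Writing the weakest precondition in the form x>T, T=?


Formula: wp(x:=E, P) = P[E/x] (substitute E for x in postcondition)
Step 1: Postcondition: x>73
Step 2: Substitute x+308 for x: x+308>73
Step 3: Solve for x: x > 73-308 = -235

-235


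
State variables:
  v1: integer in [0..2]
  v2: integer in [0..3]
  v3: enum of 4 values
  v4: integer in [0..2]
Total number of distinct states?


State space = product of domain sizes of all variables.
Domain sizes:
  v1 (integer in [0..2]): 3
  v2 (integer in [0..3]): 4
  v3 (enum of 4 values): 4
  v4 (integer in [0..2]): 3
Product = 3 * 4 * 4 * 3 = 144

144


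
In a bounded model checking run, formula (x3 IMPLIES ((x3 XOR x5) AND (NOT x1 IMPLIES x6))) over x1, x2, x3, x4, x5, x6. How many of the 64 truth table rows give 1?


Formula: (x3 IMPLIES ((x3 XOR x5) AND (NOT x1 IMPLIES x6))) over 6 vars (64 rows)
Evaluate each row (x1, x2, x3, x4, x5, x6 as bits, MSB first):
  row 0 [000000]: (0 IMPLIES ((0 XOR 0) AND (NOT 0 IMPLIES 0))) -> 1
  row 1 [000001]: (0 IMPLIES ((0 XOR 0) AND (NOT 0 IMPLIES 1))) -> 1
  row 2 [000010]: (0 IMPLIES ((0 XOR 1) AND (NOT 0 IMPLIES 0))) -> 1
  row 3 [000011]: (0 IMPLIES ((0 XOR 1) AND (NOT 0 IMPLIES 1))) -> 1
  row 4 [000100]: (0 IMPLIES ((0 XOR 0) AND (NOT 0 IMPLIES 0))) -> 1
  (every remaining row is evaluated the same way; all 64 results are listed next)
Full result column, 8 rows per line (x1,x2,x3 fixed per line; x4,x5,x6 runs 000..111 left to right):
  rows 0-7 [x1,x2,x3=000]: 11111111  (ones: 8)
  rows 8-15 [x1,x2,x3=001]: 01000100  (ones: 2)
  rows 16-23 [x1,x2,x3=010]: 11111111  (ones: 8)
  rows 24-31 [x1,x2,x3=011]: 01000100  (ones: 2)
  rows 32-39 [x1,x2,x3=100]: 11111111  (ones: 8)
  rows 40-47 [x1,x2,x3=101]: 11001100  (ones: 4)
  rows 48-55 [x1,x2,x3=110]: 11111111  (ones: 8)
  rows 56-63 [x1,x2,x3=111]: 11001100  (ones: 4)
Count of 1-rows = 8+2+8+2+8+4+8+4 = 44

44


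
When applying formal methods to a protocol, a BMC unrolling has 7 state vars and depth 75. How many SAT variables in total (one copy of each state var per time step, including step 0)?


BMC unrolls to depth k, creating one copy of each state var for steps 0..k.
Step count = 75 + 1 = 76 (steps 0 through 75)
Vars per step = 7
Total = 7 * 76 = 532

532


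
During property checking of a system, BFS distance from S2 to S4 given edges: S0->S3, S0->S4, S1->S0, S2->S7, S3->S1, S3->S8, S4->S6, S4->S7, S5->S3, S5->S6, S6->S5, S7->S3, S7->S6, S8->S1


BFS layer-by-layer from S2:
  dist 0: {S2}
  dist 1: {S7}
  dist 2: {S3, S6}
  dist 3: {S1, S5, S8}
  dist 4: {S0}
  dist 5: {S4}
  -> S4 reached at distance 5
Shortest path length = 5

5


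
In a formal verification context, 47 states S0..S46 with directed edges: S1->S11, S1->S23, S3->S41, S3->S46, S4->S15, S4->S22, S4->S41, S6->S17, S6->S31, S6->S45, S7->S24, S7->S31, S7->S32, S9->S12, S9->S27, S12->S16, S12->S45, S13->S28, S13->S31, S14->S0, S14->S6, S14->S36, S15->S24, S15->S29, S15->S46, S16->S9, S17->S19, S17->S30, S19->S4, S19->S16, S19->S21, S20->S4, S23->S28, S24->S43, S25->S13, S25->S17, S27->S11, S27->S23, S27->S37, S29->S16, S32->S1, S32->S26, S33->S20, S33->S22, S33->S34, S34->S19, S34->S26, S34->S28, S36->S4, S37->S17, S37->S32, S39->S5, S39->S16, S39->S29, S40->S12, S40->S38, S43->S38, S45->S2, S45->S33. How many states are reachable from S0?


BFS from S0:
  layer 0: {S0}
Reachable set: {S0}
Count = 1

1


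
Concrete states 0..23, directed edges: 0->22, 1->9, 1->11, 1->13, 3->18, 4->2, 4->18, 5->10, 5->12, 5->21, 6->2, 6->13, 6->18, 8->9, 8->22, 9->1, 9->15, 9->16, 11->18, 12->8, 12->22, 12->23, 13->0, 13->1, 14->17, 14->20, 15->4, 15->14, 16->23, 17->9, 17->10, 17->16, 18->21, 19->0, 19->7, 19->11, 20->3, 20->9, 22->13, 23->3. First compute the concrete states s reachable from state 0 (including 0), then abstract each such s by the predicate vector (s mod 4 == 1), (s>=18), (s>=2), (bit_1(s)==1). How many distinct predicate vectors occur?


BFS from 0:
Concrete reachable: {0, 1, 2, 3, 4, 9, 10, 11, 13, 14, 15, 16, 17, 18, 20, 21, 22, 23}
Abstract via predicates (s mod 4 == 1), (s>=18), (s>=2), (bit_1(s)==1):
  (0,0,0,0) <- {0}
  (0,0,1,0) <- {4, 16}
  (0,0,1,1) <- {2, 3, 10, 11, 14, 15}
  (0,1,1,0) <- {20}
  (0,1,1,1) <- {18, 22, 23}
  (1,0,0,0) <- {1}
  (1,0,1,0) <- {9, 13, 17}
  (1,1,1,0) <- {21}
Distinct abstract states = 8

8


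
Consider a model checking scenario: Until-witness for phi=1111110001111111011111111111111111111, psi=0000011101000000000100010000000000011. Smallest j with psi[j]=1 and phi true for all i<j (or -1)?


(phi U psi) at 0: need smallest j with psi[j]=1 and phi[i]=1 for all i in [0,j).
Scan from step 0:
  step 0: phi=1, psi=0 -> continue
  step 1: phi=1, psi=0 -> continue
  step 2: phi=1, psi=0 -> continue
  step 3: phi=1, psi=0 -> continue
  step 5: psi=1 and phi held for [0,5) -> witness found
Witness step = 5

5


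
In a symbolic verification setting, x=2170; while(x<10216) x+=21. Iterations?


Step 1: x goes from 2170 toward 10216 by 21; the body runs while x<10216, so iterations = ceil((bound-start)/step)
Step 2: Distance=8046
Step 3: ceil(8046/21)=384

384


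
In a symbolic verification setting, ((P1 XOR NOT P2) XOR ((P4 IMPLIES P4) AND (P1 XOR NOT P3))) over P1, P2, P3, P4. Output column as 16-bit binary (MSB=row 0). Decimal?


Formula: ((P1 XOR NOT P2) XOR ((P4 IMPLIES P4) AND (P1 XOR NOT P3))) over P1, P2, P3, P4 (16 rows)
Evaluate each row (bits = P1,P2,P3,P4, MSB first):
  row 0 [0000]: ((0 XOR NOT 0) XOR ((0 IMPLIES 0) AND (0 XOR NOT 0))) -> 0
  row 1 [0001]: ((0 XOR NOT 0) XOR ((1 IMPLIES 1) AND (0 XOR NOT 0))) -> 0
  row 2 [0010]: ((0 XOR NOT 0) XOR ((0 IMPLIES 0) AND (0 XOR NOT 1))) -> 1
  row 3 [0011]: ((0 XOR NOT 0) XOR ((1 IMPLIES 1) AND (0 XOR NOT 1))) -> 1
  row 4 [0100]: ((0 XOR NOT 1) XOR ((0 IMPLIES 0) AND (0 XOR NOT 0))) -> 1
  row 5 [0101]: ((0 XOR NOT 1) XOR ((1 IMPLIES 1) AND (0 XOR NOT 0))) -> 1
  row 6 [0110]: ((0 XOR NOT 1) XOR ((0 IMPLIES 0) AND (0 XOR NOT 1))) -> 0
  row 7 [0111]: ((0 XOR NOT 1) XOR ((1 IMPLIES 1) AND (0 XOR NOT 1))) -> 0
  row 8 [1000]: ((1 XOR NOT 0) XOR ((0 IMPLIES 0) AND (1 XOR NOT 0))) -> 0
  row 9 [1001]: ((1 XOR NOT 0) XOR ((1 IMPLIES 1) AND (1 XOR NOT 0))) -> 0
  row 10 [1010]: ((1 XOR NOT 0) XOR ((0 IMPLIES 0) AND (1 XOR NOT 1))) -> 1
  row 11 [1011]: ((1 XOR NOT 0) XOR ((1 IMPLIES 1) AND (1 XOR NOT 1))) -> 1
  row 12 [1100]: ((1 XOR NOT 1) XOR ((0 IMPLIES 0) AND (1 XOR NOT 0))) -> 1
  row 13 [1101]: ((1 XOR NOT 1) XOR ((1 IMPLIES 1) AND (1 XOR NOT 0))) -> 1
  row 14 [1110]: ((1 XOR NOT 1) XOR ((0 IMPLIES 0) AND (1 XOR NOT 1))) -> 0
  row 15 [1111]: ((1 XOR NOT 1) XOR ((1 IMPLIES 1) AND (1 XOR NOT 1))) -> 0
Full result column, 4 rows per line (P1,P2 fixed per line; P3,P4 runs 00..11 left to right):
  rows 0-3 [P1,P2=00]: 0011  = hex 3
  rows 4-7 [P1,P2=01]: 1100  = hex C
  rows 8-11 [P1,P2=10]: 0011  = hex 3
  rows 12-15 [P1,P2=11]: 1100  = hex C
Output column (row 0 .. row 15) = 0011110000111100
Output column grouped in 4s = 0011 1100 0011 1100 = 0x3C3C
Convert to decimal digit by digit (value = value*16 + digit):
  3 -> 3
  3*16 + 12 (C) = 60
  60*16 + 3 = 963
  963*16 + 12 (C) = 15420
Decimal = 15420

15420


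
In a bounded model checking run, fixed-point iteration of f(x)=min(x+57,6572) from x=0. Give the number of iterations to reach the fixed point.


Step 1: x=0, cap=6572, increment=57
Step 2: x grows by 57 each step until capped at 6572; fixed point is x=6572
Step 3: iterations = ceil(6572/57) = 116

116


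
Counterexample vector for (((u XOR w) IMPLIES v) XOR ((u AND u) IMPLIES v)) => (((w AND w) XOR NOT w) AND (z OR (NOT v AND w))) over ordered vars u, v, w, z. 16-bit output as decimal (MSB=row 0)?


F1 = (((u XOR w) IMPLIES v) XOR ((u AND u) IMPLIES v))
F2 = (((w AND w) XOR NOT w) AND (z OR (NOT v AND w)))
Counterexample to F1=>F2 is where F1=1 and F2=0.
Evaluate each row (bits = u,v,w,z, MSB first):
  row 0 [0000]: F1=0 F2=0 -> F1&~F2 -> 0
  row 1 [0001]: F1=0 F2=1 -> F1&~F2 -> 0
  row 2 [0010]: F1=1 F2=1 -> F1&~F2 -> 0
  row 3 [0011]: F1=1 F2=1 -> F1&~F2 -> 0
  row 4 [0100]: F1=0 F2=0 -> F1&~F2 -> 0
  row 5 [0101]: F1=0 F2=1 -> F1&~F2 -> 0
  row 6 [0110]: F1=0 F2=0 -> F1&~F2 -> 0
  row 7 [0111]: F1=0 F2=1 -> F1&~F2 -> 0
  row 8 [1000]: F1=0 F2=0 -> F1&~F2 -> 0
  row 9 [1001]: F1=0 F2=1 -> F1&~F2 -> 0
  row 10 [1010]: F1=1 F2=1 -> F1&~F2 -> 0
  row 11 [1011]: F1=1 F2=1 -> F1&~F2 -> 0
  row 12 [1100]: F1=0 F2=0 -> F1&~F2 -> 0
  row 13 [1101]: F1=0 F2=1 -> F1&~F2 -> 0
  row 14 [1110]: F1=0 F2=0 -> F1&~F2 -> 0
  row 15 [1111]: F1=0 F2=1 -> F1&~F2 -> 0
Full result column, 4 rows per line (u,v fixed per line; w,z runs 00..11 left to right):
  rows 0-3 [u,v=00]: 0000  = hex 0
  rows 4-7 [u,v=01]: 0000  = hex 0
  rows 8-11 [u,v=10]: 0000  = hex 0
  rows 12-15 [u,v=11]: 0000  = hex 0
Counterexample vector (row 0 .. row 15) = 0000000000000000
Output column grouped in 4s = 0000 0000 0000 0000 = 0x0000
Convert to decimal digit by digit (value = value*16 + digit):
  0 -> 0
  0*16 + 0 = 0
  0*16 + 0 = 0
  0*16 + 0 = 0
Decimal = 0

0


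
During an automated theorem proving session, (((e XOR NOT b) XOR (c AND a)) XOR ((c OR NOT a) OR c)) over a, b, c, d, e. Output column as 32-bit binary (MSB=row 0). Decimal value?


Formula: (((e XOR NOT b) XOR (c AND a)) XOR ((c OR NOT a) OR c)) over a, b, c, d, e (32 rows)
Evaluate each row (bits = a,b,c,d,e, MSB first):
  row 0 [00000]: (((0 XOR NOT 0) XOR (0 AND 0)) XOR ((0 OR NOT 0) OR 0)) -> 0
  row 1 [00001]: (((1 XOR NOT 0) XOR (0 AND 0)) XOR ((0 OR NOT 0) OR 0)) -> 1
  row 2 [00010]: (((0 XOR NOT 0) XOR (0 AND 0)) XOR ((0 OR NOT 0) OR 0)) -> 0
  row 3 [00011]: (((1 XOR NOT 0) XOR (0 AND 0)) XOR ((0 OR NOT 0) OR 0)) -> 1
  row 4 [00100]: (((0 XOR NOT 0) XOR (1 AND 0)) XOR ((1 OR NOT 0) OR 1)) -> 0
  row 5 [00101]: (((1 XOR NOT 0) XOR (1 AND 0)) XOR ((1 OR NOT 0) OR 1)) -> 1
  row 6 [00110]: (((0 XOR NOT 0) XOR (1 AND 0)) XOR ((1 OR NOT 0) OR 1)) -> 0
  row 7 [00111]: (((1 XOR NOT 0) XOR (1 AND 0)) XOR ((1 OR NOT 0) OR 1)) -> 1
  row 8 [01000]: (((0 XOR NOT 1) XOR (0 AND 0)) XOR ((0 OR NOT 0) OR 0)) -> 1
  row 9 [01001]: (((1 XOR NOT 1) XOR (0 AND 0)) XOR ((0 OR NOT 0) OR 0)) -> 0
  row 10 [01010]: (((0 XOR NOT 1) XOR (0 AND 0)) XOR ((0 OR NOT 0) OR 0)) -> 1
  row 11 [01011]: (((1 XOR NOT 1) XOR (0 AND 0)) XOR ((0 OR NOT 0) OR 0)) -> 0
  row 12 [01100]: (((0 XOR NOT 1) XOR (1 AND 0)) XOR ((1 OR NOT 0) OR 1)) -> 1
  row 13 [01101]: (((1 XOR NOT 1) XOR (1 AND 0)) XOR ((1 OR NOT 0) OR 1)) -> 0
  row 14 [01110]: (((0 XOR NOT 1) XOR (1 AND 0)) XOR ((1 OR NOT 0) OR 1)) -> 1
  row 15 [01111]: (((1 XOR NOT 1) XOR (1 AND 0)) XOR ((1 OR NOT 0) OR 1)) -> 0
  row 16 [10000]: (((0 XOR NOT 0) XOR (0 AND 1)) XOR ((0 OR NOT 1) OR 0)) -> 1
  row 17 [10001]: (((1 XOR NOT 0) XOR (0 AND 1)) XOR ((0 OR NOT 1) OR 0)) -> 0
  row 18 [10010]: (((0 XOR NOT 0) XOR (0 AND 1)) XOR ((0 OR NOT 1) OR 0)) -> 1
  row 19 [10011]: (((1 XOR NOT 0) XOR (0 AND 1)) XOR ((0 OR NOT 1) OR 0)) -> 0
  row 20 [10100]: (((0 XOR NOT 0) XOR (1 AND 1)) XOR ((1 OR NOT 1) OR 1)) -> 1
  row 21 [10101]: (((1 XOR NOT 0) XOR (1 AND 1)) XOR ((1 OR NOT 1) OR 1)) -> 0
  row 22 [10110]: (((0 XOR NOT 0) XOR (1 AND 1)) XOR ((1 OR NOT 1) OR 1)) -> 1
  row 23 [10111]: (((1 XOR NOT 0) XOR (1 AND 1)) XOR ((1 OR NOT 1) OR 1)) -> 0
  row 24 [11000]: (((0 XOR NOT 1) XOR (0 AND 1)) XOR ((0 OR NOT 1) OR 0)) -> 0
  row 25 [11001]: (((1 XOR NOT 1) XOR (0 AND 1)) XOR ((0 OR NOT 1) OR 0)) -> 1
  row 26 [11010]: (((0 XOR NOT 1) XOR (0 AND 1)) XOR ((0 OR NOT 1) OR 0)) -> 0
  row 27 [11011]: (((1 XOR NOT 1) XOR (0 AND 1)) XOR ((0 OR NOT 1) OR 0)) -> 1
  row 28 [11100]: (((0 XOR NOT 1) XOR (1 AND 1)) XOR ((1 OR NOT 1) OR 1)) -> 0
  row 29 [11101]: (((1 XOR NOT 1) XOR (1 AND 1)) XOR ((1 OR NOT 1) OR 1)) -> 1
  row 30 [11110]: (((0 XOR NOT 1) XOR (1 AND 1)) XOR ((1 OR NOT 1) OR 1)) -> 0
  row 31 [11111]: (((1 XOR NOT 1) XOR (1 AND 1)) XOR ((1 OR NOT 1) OR 1)) -> 1
Full result column, 4 rows per line (a,b,c fixed per line; d,e runs 00..11 left to right):
  rows 0-3 [a,b,c=000]: 0101  = hex 5
  rows 4-7 [a,b,c=001]: 0101  = hex 5
  rows 8-11 [a,b,c=010]: 1010  = hex A
  rows 12-15 [a,b,c=011]: 1010  = hex A
  rows 16-19 [a,b,c=100]: 1010  = hex A
  rows 20-23 [a,b,c=101]: 1010  = hex A
  rows 24-27 [a,b,c=110]: 0101  = hex 5
  rows 28-31 [a,b,c=111]: 0101  = hex 5
Output column (row 0 .. row 31) = 01010101101010101010101001010101
Output column grouped in 4s = 0101 0101 1010 1010 1010 1010 0101 0101 = 0x55AAAA55
Convert to decimal digit by digit (value = value*16 + digit):
  5 -> 5
  5*16 + 5 = 85
  85*16 + 10 (A) = 1370
  1370*16 + 10 (A) = 21930
  21930*16 + 10 (A) = 350890
  350890*16 + 10 (A) = 5614250
  5614250*16 + 5 = 89828005
  89828005*16 + 5 = 1437248085
Decimal = 1437248085

1437248085


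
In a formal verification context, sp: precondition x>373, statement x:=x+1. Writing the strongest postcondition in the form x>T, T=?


Formula: sp(P, x:=E) = exists old_x. (x = E[old_x/x]) AND P[old_x/x] (old_x is the value of x before the assignment; eliminate old_x by solving x = E[old_x/x] for old_x)
Step 1: Precondition P: x>373, i.e. old_x > 373
Step 2: Assignment gives x = old_x + 1, so old_x = x - 1
Step 3: Substitute into P: x - 1 > 373
Step 4: Simplify: x > 373+1 = 374

374


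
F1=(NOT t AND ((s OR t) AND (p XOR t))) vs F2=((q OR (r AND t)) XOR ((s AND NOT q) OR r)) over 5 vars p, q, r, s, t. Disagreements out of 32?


F1 = (NOT t AND ((s OR t) AND (p XOR t)))
F2 = ((q OR (r AND t)) XOR ((s AND NOT q) OR r))
Evaluate both on each of 32 rows (bits = p,q,r,s,t):
  row 0 [00000]: F1=0 F2=0 -> 0
  row 1 [00001]: F1=0 F2=0 -> 0
  row 2 [00010]: F1=0 F2=1 (differ) -> 1
  row 3 [00011]: F1=0 F2=1 (differ) -> 1
  row 4 [00100]: F1=0 F2=1 (differ) -> 1
  row 5 [00101]: F1=0 F2=0 -> 0
  row 6 [00110]: F1=0 F2=1 (differ) -> 1
  row 7 [00111]: F1=0 F2=0 -> 0
  row 8 [01000]: F1=0 F2=1 (differ) -> 1
  row 9 [01001]: F1=0 F2=1 (differ) -> 1
  row 10 [01010]: F1=0 F2=1 (differ) -> 1
  row 11 [01011]: F1=0 F2=1 (differ) -> 1
  row 12 [01100]: F1=0 F2=0 -> 0
  row 13 [01101]: F1=0 F2=0 -> 0
  row 14 [01110]: F1=0 F2=0 -> 0
  row 15 [01111]: F1=0 F2=0 -> 0
  row 16 [10000]: F1=0 F2=0 -> 0
  row 17 [10001]: F1=0 F2=0 -> 0
  row 18 [10010]: F1=1 F2=1 -> 0
  row 19 [10011]: F1=0 F2=1 (differ) -> 1
  row 20 [10100]: F1=0 F2=1 (differ) -> 1
  row 21 [10101]: F1=0 F2=0 -> 0
  row 22 [10110]: F1=1 F2=1 -> 0
  row 23 [10111]: F1=0 F2=0 -> 0
  row 24 [11000]: F1=0 F2=1 (differ) -> 1
  row 25 [11001]: F1=0 F2=1 (differ) -> 1
  row 26 [11010]: F1=1 F2=1 -> 0
  row 27 [11011]: F1=0 F2=1 (differ) -> 1
  row 28 [11100]: F1=0 F2=0 -> 0
  row 29 [11101]: F1=0 F2=0 -> 0
  row 30 [11110]: F1=1 F2=0 (differ) -> 1
  row 31 [11111]: F1=0 F2=0 -> 0
Full result column, 8 rows per line (p,q fixed per line; r,s,t runs 000..111 left to right):
  rows 0-7 [p,q=00]: 00111010  (ones: 4)
  rows 8-15 [p,q=01]: 11110000  (ones: 4)
  rows 16-23 [p,q=10]: 00011000  (ones: 2)
  rows 24-31 [p,q=11]: 11010010  (ones: 4)
Disagreements = 4+4+2+4 = 14

14


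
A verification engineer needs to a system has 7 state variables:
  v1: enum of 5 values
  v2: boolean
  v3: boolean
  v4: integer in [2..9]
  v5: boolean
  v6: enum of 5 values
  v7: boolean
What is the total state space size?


State space = product of domain sizes of all variables.
Domain sizes:
  v1 (enum of 5 values): 5
  v2 (boolean): 2
  v3 (boolean): 2
  v4 (integer in [2..9]): 8
  v5 (boolean): 2
  v6 (enum of 5 values): 5
  v7 (boolean): 2
Product = 5 * 2 * 2 * 8 * 2 * 5 * 2 = 3200

3200


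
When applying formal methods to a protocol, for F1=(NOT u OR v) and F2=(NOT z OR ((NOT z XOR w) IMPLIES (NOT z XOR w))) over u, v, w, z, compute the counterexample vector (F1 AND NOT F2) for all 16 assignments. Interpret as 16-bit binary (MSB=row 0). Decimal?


F1 = (NOT u OR v)
F2 = (NOT z OR ((NOT z XOR w) IMPLIES (NOT z XOR w)))
Counterexample to F1=>F2 is where F1=1 and F2=0.
Evaluate each row (bits = u,v,w,z, MSB first):
  row 0 [0000]: F1=1 F2=1 -> F1&~F2 -> 0
  row 1 [0001]: F1=1 F2=1 -> F1&~F2 -> 0
  row 2 [0010]: F1=1 F2=1 -> F1&~F2 -> 0
  row 3 [0011]: F1=1 F2=1 -> F1&~F2 -> 0
  row 4 [0100]: F1=1 F2=1 -> F1&~F2 -> 0
  row 5 [0101]: F1=1 F2=1 -> F1&~F2 -> 0
  row 6 [0110]: F1=1 F2=1 -> F1&~F2 -> 0
  row 7 [0111]: F1=1 F2=1 -> F1&~F2 -> 0
  row 8 [1000]: F1=0 F2=1 -> F1&~F2 -> 0
  row 9 [1001]: F1=0 F2=1 -> F1&~F2 -> 0
  row 10 [1010]: F1=0 F2=1 -> F1&~F2 -> 0
  row 11 [1011]: F1=0 F2=1 -> F1&~F2 -> 0
  row 12 [1100]: F1=1 F2=1 -> F1&~F2 -> 0
  row 13 [1101]: F1=1 F2=1 -> F1&~F2 -> 0
  row 14 [1110]: F1=1 F2=1 -> F1&~F2 -> 0
  row 15 [1111]: F1=1 F2=1 -> F1&~F2 -> 0
Full result column, 4 rows per line (u,v fixed per line; w,z runs 00..11 left to right):
  rows 0-3 [u,v=00]: 0000  = hex 0
  rows 4-7 [u,v=01]: 0000  = hex 0
  rows 8-11 [u,v=10]: 0000  = hex 0
  rows 12-15 [u,v=11]: 0000  = hex 0
Counterexample vector (row 0 .. row 15) = 0000000000000000
Output column grouped in 4s = 0000 0000 0000 0000 = 0x0000
Convert to decimal digit by digit (value = value*16 + digit):
  0 -> 0
  0*16 + 0 = 0
  0*16 + 0 = 0
  0*16 + 0 = 0
Decimal = 0

0


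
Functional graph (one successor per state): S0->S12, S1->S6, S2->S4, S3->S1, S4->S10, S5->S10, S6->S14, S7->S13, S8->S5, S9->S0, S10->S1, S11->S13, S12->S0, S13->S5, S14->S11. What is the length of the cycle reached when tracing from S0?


Trace from S0 until a state repeats:
  S0 -> S12 -> S0
S0 first seen at step 0, revisited at step 2.
Cycle length = 2 - 0 = 2

2


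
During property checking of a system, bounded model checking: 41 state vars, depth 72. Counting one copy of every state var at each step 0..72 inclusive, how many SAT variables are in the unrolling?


BMC unrolls to depth k, creating one copy of each state var for steps 0..k.
Step count = 72 + 1 = 73 (steps 0 through 72)
Vars per step = 41
Total = 41 * 73 = 2993

2993


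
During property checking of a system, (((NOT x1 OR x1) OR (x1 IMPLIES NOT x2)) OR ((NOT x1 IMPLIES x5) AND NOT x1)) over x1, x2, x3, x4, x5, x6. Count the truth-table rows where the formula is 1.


Formula: (((NOT x1 OR x1) OR (x1 IMPLIES NOT x2)) OR ((NOT x1 IMPLIES x5) AND NOT x1)) over 6 vars (64 rows)
Evaluate each row (x1, x2, x3, x4, x5, x6 as bits, MSB first):
  row 0 [000000]: (((NOT 0 OR 0) OR (0 IMPLIES NOT 0)) OR ((NOT 0 IMPLIES 0) AND NOT 0)) -> 1
  row 1 [000001]: (((NOT 0 OR 0) OR (0 IMPLIES NOT 0)) OR ((NOT 0 IMPLIES 0) AND NOT 0)) -> 1
  row 2 [000010]: (((NOT 0 OR 0) OR (0 IMPLIES NOT 0)) OR ((NOT 0 IMPLIES 1) AND NOT 0)) -> 1
  row 3 [000011]: (((NOT 0 OR 0) OR (0 IMPLIES NOT 0)) OR ((NOT 0 IMPLIES 1) AND NOT 0)) -> 1
  row 4 [000100]: (((NOT 0 OR 0) OR (0 IMPLIES NOT 0)) OR ((NOT 0 IMPLIES 0) AND NOT 0)) -> 1
  (every remaining row is evaluated the same way; all 64 results are listed next)
Full result column, 8 rows per line (x1,x2,x3 fixed per line; x4,x5,x6 runs 000..111 left to right):
  rows 0-7 [x1,x2,x3=000]: 11111111  (ones: 8)
  rows 8-15 [x1,x2,x3=001]: 11111111  (ones: 8)
  rows 16-23 [x1,x2,x3=010]: 11111111  (ones: 8)
  rows 24-31 [x1,x2,x3=011]: 11111111  (ones: 8)
  rows 32-39 [x1,x2,x3=100]: 11111111  (ones: 8)
  rows 40-47 [x1,x2,x3=101]: 11111111  (ones: 8)
  rows 48-55 [x1,x2,x3=110]: 11111111  (ones: 8)
  rows 56-63 [x1,x2,x3=111]: 11111111  (ones: 8)
Count of 1-rows = 8+8+8+8+8+8+8+8 = 64

64


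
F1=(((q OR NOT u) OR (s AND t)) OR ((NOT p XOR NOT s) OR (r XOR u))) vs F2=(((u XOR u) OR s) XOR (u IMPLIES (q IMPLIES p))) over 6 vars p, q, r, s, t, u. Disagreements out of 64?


F1 = (((q OR NOT u) OR (s AND t)) OR ((NOT p XOR NOT s) OR (r XOR u)))
F2 = (((u XOR u) OR s) XOR (u IMPLIES (q IMPLIES p)))
Evaluate both on each of 64 rows (bits = p,q,r,s,t,u):
  row 0 [000000]: F1=1 F2=1 -> 0
  row 1 [000001]: F1=1 F2=1 -> 0
  row 2 [000010]: F1=1 F2=1 -> 0
  row 3 [000011]: F1=1 F2=1 -> 0
  row 4 [000100]: F1=1 F2=0 (differ) -> 1
  (every remaining row is evaluated the same way; all 64 results are listed next)
Full result column, 8 rows per line (p,q,r fixed per line; s,t,u runs 000..111 left to right):
  rows 0-7 [p,q,r=000]: 00001111  (ones: 4)
  rows 8-15 [p,q,r=001]: 01011111  (ones: 6)
  rows 16-23 [p,q,r=010]: 01011010  (ones: 4)
  rows 24-31 [p,q,r=011]: 01011010  (ones: 4)
  rows 32-39 [p,q,r=100]: 00001111  (ones: 4)
  rows 40-47 [p,q,r=101]: 00001011  (ones: 3)
  rows 48-55 [p,q,r=110]: 00001111  (ones: 4)
  rows 56-63 [p,q,r=111]: 00001111  (ones: 4)
Disagreements = 4+6+4+4+4+3+4+4 = 33

33


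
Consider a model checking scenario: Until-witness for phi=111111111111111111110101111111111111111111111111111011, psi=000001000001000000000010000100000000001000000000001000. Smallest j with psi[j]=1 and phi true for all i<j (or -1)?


(phi U psi) at 0: need smallest j with psi[j]=1 and phi[i]=1 for all i in [0,j).
Scan from step 0:
  step 0: phi=1, psi=0 -> continue
  step 1: phi=1, psi=0 -> continue
  step 2: phi=1, psi=0 -> continue
  step 3: phi=1, psi=0 -> continue
  step 5: psi=1 and phi held for [0,5) -> witness found
Witness step = 5

5


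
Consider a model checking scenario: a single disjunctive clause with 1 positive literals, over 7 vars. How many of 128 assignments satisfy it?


Step 1: Total=2^7=128
Step 2: Unsat when all 1 false: 2^6=64
Step 3: Sat=128-64=64

64


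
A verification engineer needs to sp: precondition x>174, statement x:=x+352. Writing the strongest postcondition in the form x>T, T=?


Formula: sp(P, x:=E) = exists old_x. (x = E[old_x/x]) AND P[old_x/x] (old_x is the value of x before the assignment; eliminate old_x by solving x = E[old_x/x] for old_x)
Step 1: Precondition P: x>174, i.e. old_x > 174
Step 2: Assignment gives x = old_x + 352, so old_x = x - 352
Step 3: Substitute into P: x - 352 > 174
Step 4: Simplify: x > 174+352 = 526

526


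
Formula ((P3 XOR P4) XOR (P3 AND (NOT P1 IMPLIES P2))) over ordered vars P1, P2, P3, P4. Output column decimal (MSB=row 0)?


Formula: ((P3 XOR P4) XOR (P3 AND (NOT P1 IMPLIES P2))) over P1, P2, P3, P4 (16 rows)
Evaluate each row (bits = P1,P2,P3,P4, MSB first):
  row 0 [0000]: ((0 XOR 0) XOR (0 AND (NOT 0 IMPLIES 0))) -> 0
  row 1 [0001]: ((0 XOR 1) XOR (0 AND (NOT 0 IMPLIES 0))) -> 1
  row 2 [0010]: ((1 XOR 0) XOR (1 AND (NOT 0 IMPLIES 0))) -> 1
  row 3 [0011]: ((1 XOR 1) XOR (1 AND (NOT 0 IMPLIES 0))) -> 0
  row 4 [0100]: ((0 XOR 0) XOR (0 AND (NOT 0 IMPLIES 1))) -> 0
  row 5 [0101]: ((0 XOR 1) XOR (0 AND (NOT 0 IMPLIES 1))) -> 1
  row 6 [0110]: ((1 XOR 0) XOR (1 AND (NOT 0 IMPLIES 1))) -> 0
  row 7 [0111]: ((1 XOR 1) XOR (1 AND (NOT 0 IMPLIES 1))) -> 1
  row 8 [1000]: ((0 XOR 0) XOR (0 AND (NOT 1 IMPLIES 0))) -> 0
  row 9 [1001]: ((0 XOR 1) XOR (0 AND (NOT 1 IMPLIES 0))) -> 1
  row 10 [1010]: ((1 XOR 0) XOR (1 AND (NOT 1 IMPLIES 0))) -> 0
  row 11 [1011]: ((1 XOR 1) XOR (1 AND (NOT 1 IMPLIES 0))) -> 1
  row 12 [1100]: ((0 XOR 0) XOR (0 AND (NOT 1 IMPLIES 1))) -> 0
  row 13 [1101]: ((0 XOR 1) XOR (0 AND (NOT 1 IMPLIES 1))) -> 1
  row 14 [1110]: ((1 XOR 0) XOR (1 AND (NOT 1 IMPLIES 1))) -> 0
  row 15 [1111]: ((1 XOR 1) XOR (1 AND (NOT 1 IMPLIES 1))) -> 1
Full result column, 4 rows per line (P1,P2 fixed per line; P3,P4 runs 00..11 left to right):
  rows 0-3 [P1,P2=00]: 0110  = hex 6
  rows 4-7 [P1,P2=01]: 0101  = hex 5
  rows 8-11 [P1,P2=10]: 0101  = hex 5
  rows 12-15 [P1,P2=11]: 0101  = hex 5
Output column (row 0 .. row 15) = 0110010101010101
Output column grouped in 4s = 0110 0101 0101 0101 = 0x6555
Convert to decimal digit by digit (value = value*16 + digit):
  6 -> 6
  6*16 + 5 = 101
  101*16 + 5 = 1621
  1621*16 + 5 = 25941
Decimal = 25941

25941


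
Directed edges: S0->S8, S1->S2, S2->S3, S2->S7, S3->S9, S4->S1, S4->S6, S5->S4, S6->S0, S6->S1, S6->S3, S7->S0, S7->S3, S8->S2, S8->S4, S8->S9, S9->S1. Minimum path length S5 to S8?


BFS layer-by-layer from S5:
  dist 0: {S5}
  dist 1: {S4}
  dist 2: {S1, S6}
  dist 3: {S0, S2, S3}
  dist 4: {S7, S8, S9}
  -> S8 reached at distance 4
Shortest path length = 4

4


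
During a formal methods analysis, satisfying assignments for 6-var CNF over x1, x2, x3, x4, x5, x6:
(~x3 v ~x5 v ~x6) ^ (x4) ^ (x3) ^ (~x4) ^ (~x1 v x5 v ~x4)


CNF with 5 clauses over 6 vars (64 assignments).
An assignment satisfies CNF iff every clause has >=1 true literal.
Check each row (bits = x1,x2,x3,x4,x5,x6; clause T/F shown):
  row 0 [000000]: clauses=TFFTT -> 0
  row 1 [000001]: clauses=TFFTT -> 0
  row 2 [000010]: clauses=TFFTT -> 0
  row 3 [000011]: clauses=TFFTT -> 0
  row 4 [000100]: clauses=TTFFT -> 0
  (every remaining row is evaluated the same way; all 64 results are listed next)
Full result column, 8 rows per line (x1,x2,x3 fixed per line; x4,x5,x6 runs 000..111 left to right):
  rows 0-7 [x1,x2,x3=000]: 00000000  (ones: 0)
  rows 8-15 [x1,x2,x3=001]: 00000000  (ones: 0)
  rows 16-23 [x1,x2,x3=010]: 00000000  (ones: 0)
  rows 24-31 [x1,x2,x3=011]: 00000000  (ones: 0)
  rows 32-39 [x1,x2,x3=100]: 00000000  (ones: 0)
  rows 40-47 [x1,x2,x3=101]: 00000000  (ones: 0)
  rows 48-55 [x1,x2,x3=110]: 00000000  (ones: 0)
  rows 56-63 [x1,x2,x3=111]: 00000000  (ones: 0)
Satisfying assignments = 0+0+0+0+0+0+0+0 = 0

0


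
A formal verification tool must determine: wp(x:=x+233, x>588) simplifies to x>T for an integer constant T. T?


Formula: wp(x:=E, P) = P[E/x] (substitute E for x in postcondition)
Step 1: Postcondition: x>588
Step 2: Substitute x+233 for x: x+233>588
Step 3: Solve for x: x > 588-233 = 355

355


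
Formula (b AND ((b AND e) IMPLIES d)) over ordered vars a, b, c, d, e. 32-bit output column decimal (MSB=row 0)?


Formula: (b AND ((b AND e) IMPLIES d)) over a, b, c, d, e (32 rows)
Evaluate each row (bits = a,b,c,d,e, MSB first):
  row 0 [00000]: (0 AND ((0 AND 0) IMPLIES 0)) -> 0
  row 1 [00001]: (0 AND ((0 AND 1) IMPLIES 0)) -> 0
  row 2 [00010]: (0 AND ((0 AND 0) IMPLIES 1)) -> 0
  row 3 [00011]: (0 AND ((0 AND 1) IMPLIES 1)) -> 0
  row 4 [00100]: (0 AND ((0 AND 0) IMPLIES 0)) -> 0
  row 5 [00101]: (0 AND ((0 AND 1) IMPLIES 0)) -> 0
  row 6 [00110]: (0 AND ((0 AND 0) IMPLIES 1)) -> 0
  row 7 [00111]: (0 AND ((0 AND 1) IMPLIES 1)) -> 0
  row 8 [01000]: (1 AND ((1 AND 0) IMPLIES 0)) -> 1
  row 9 [01001]: (1 AND ((1 AND 1) IMPLIES 0)) -> 0
  row 10 [01010]: (1 AND ((1 AND 0) IMPLIES 1)) -> 1
  row 11 [01011]: (1 AND ((1 AND 1) IMPLIES 1)) -> 1
  row 12 [01100]: (1 AND ((1 AND 0) IMPLIES 0)) -> 1
  row 13 [01101]: (1 AND ((1 AND 1) IMPLIES 0)) -> 0
  row 14 [01110]: (1 AND ((1 AND 0) IMPLIES 1)) -> 1
  row 15 [01111]: (1 AND ((1 AND 1) IMPLIES 1)) -> 1
  row 16 [10000]: (0 AND ((0 AND 0) IMPLIES 0)) -> 0
  row 17 [10001]: (0 AND ((0 AND 1) IMPLIES 0)) -> 0
  row 18 [10010]: (0 AND ((0 AND 0) IMPLIES 1)) -> 0
  row 19 [10011]: (0 AND ((0 AND 1) IMPLIES 1)) -> 0
  row 20 [10100]: (0 AND ((0 AND 0) IMPLIES 0)) -> 0
  row 21 [10101]: (0 AND ((0 AND 1) IMPLIES 0)) -> 0
  row 22 [10110]: (0 AND ((0 AND 0) IMPLIES 1)) -> 0
  row 23 [10111]: (0 AND ((0 AND 1) IMPLIES 1)) -> 0
  row 24 [11000]: (1 AND ((1 AND 0) IMPLIES 0)) -> 1
  row 25 [11001]: (1 AND ((1 AND 1) IMPLIES 0)) -> 0
  row 26 [11010]: (1 AND ((1 AND 0) IMPLIES 1)) -> 1
  row 27 [11011]: (1 AND ((1 AND 1) IMPLIES 1)) -> 1
  row 28 [11100]: (1 AND ((1 AND 0) IMPLIES 0)) -> 1
  row 29 [11101]: (1 AND ((1 AND 1) IMPLIES 0)) -> 0
  row 30 [11110]: (1 AND ((1 AND 0) IMPLIES 1)) -> 1
  row 31 [11111]: (1 AND ((1 AND 1) IMPLIES 1)) -> 1
Full result column, 4 rows per line (a,b,c fixed per line; d,e runs 00..11 left to right):
  rows 0-3 [a,b,c=000]: 0000  = hex 0
  rows 4-7 [a,b,c=001]: 0000  = hex 0
  rows 8-11 [a,b,c=010]: 1011  = hex B
  rows 12-15 [a,b,c=011]: 1011  = hex B
  rows 16-19 [a,b,c=100]: 0000  = hex 0
  rows 20-23 [a,b,c=101]: 0000  = hex 0
  rows 24-27 [a,b,c=110]: 1011  = hex B
  rows 28-31 [a,b,c=111]: 1011  = hex B
Output column (row 0 .. row 31) = 00000000101110110000000010111011
Output column grouped in 4s = 0000 0000 1011 1011 0000 0000 1011 1011 = 0x00BB00BB
Convert to decimal digit by digit (value = value*16 + digit):
  0 -> 0
  0*16 + 0 = 0
  0*16 + 11 (B) = 11
  11*16 + 11 (B) = 187
  187*16 + 0 = 2992
  2992*16 + 0 = 47872
  47872*16 + 11 (B) = 765963
  765963*16 + 11 (B) = 12255419
Decimal = 12255419

12255419
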